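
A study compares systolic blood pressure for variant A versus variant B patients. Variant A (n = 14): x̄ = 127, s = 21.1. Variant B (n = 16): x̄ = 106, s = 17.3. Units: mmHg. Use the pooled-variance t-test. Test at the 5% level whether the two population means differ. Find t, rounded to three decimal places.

Let group 1 = variant A, group 2 = variant B. H0: μ_1 = μ_2; H1: μ_1 ≠ μ_2 (two-sample pooled-variance t-test, two-sided).
s_p² = [(14−1)·21.1² + (16−1)·17.3²]/(14+16−2) = 367.039
t = (127 − 106)/√[367.039·(1/14 + 1/16)] = 2.995
df = n₁ + n₂ − 2 = 28
Two-sided p-value ≈ 0.0057
Since p ≈ 0.0057 < α = 0.05, reject H0; the data support H1.

2.995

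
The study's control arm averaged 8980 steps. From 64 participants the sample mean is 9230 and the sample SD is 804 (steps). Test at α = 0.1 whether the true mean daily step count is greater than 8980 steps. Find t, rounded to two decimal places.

H0: μ = 8980; H1: μ > 8980 (one-sample t-test, right-tailed).
t = (x̄ − μ₀)/(s/√n) = (9230 − 8980)/(804/√64) = 2.49
df = n − 1 = 63
p-value = P(T ≥ 2.49) ≈ 0.008
Since p ≈ 0.008 < α = 0.1, reject H0; the evidence is statistically significant.

2.49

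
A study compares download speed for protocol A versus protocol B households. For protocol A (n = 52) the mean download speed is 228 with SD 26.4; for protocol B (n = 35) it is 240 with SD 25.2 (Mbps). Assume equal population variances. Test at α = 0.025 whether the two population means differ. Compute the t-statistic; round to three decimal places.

-2.117

Let group 1 = protocol A, group 2 = protocol B. H0: μ_1 = μ_2; H1: μ_1 ≠ μ_2 (two-sample pooled-variance t-test, two-sided).
s_p² = [(52−1)·26.4² + (35−1)·25.2²]/(52+35−2) = 672.192
t = (228 − 240)/√[672.192·(1/52 + 1/35)] = -2.117
df = n₁ + n₂ − 2 = 85
Two-sided p-value ≈ 0.0372
Since p ≈ 0.0372 > α = 0.025, fail to reject H0; the data do not provide sufficient evidence against H0.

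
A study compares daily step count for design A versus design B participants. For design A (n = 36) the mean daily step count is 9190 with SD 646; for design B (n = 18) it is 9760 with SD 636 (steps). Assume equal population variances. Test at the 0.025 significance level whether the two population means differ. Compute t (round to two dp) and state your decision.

t = -3.07; reject H0

Let group 1 = design A, group 2 = design B. H0: μ_1 = μ_2; H1: μ_1 ≠ μ_2 (two-sample pooled-variance t-test, two-sided).
s_p² = [(36−1)·646² + (18−1)·636²]/(36+18−2) = 413125
t = (9190 − 9760)/√[413125·(1/36 + 1/18)] = -3.07
df = n₁ + n₂ − 2 = 52
Two-sided p-value ≈ 0.0034
Since p ≈ 0.0034 < α = 0.025, reject H0; the evidence is statistically significant.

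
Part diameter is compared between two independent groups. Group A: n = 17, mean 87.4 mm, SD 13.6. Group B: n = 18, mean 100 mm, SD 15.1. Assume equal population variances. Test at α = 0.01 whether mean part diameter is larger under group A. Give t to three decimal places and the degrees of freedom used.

Let group 1 = group A, group 2 = group B. H0: μ_1 = μ_2; H1: μ_1 > μ_2 (two-sample pooled-variance t-test, right-tailed).
s_p² = [(17−1)·13.6² + (18−1)·15.1²]/(17+18−2) = 207.137
t = (87.4 − 100)/√[207.137·(1/17 + 1/18)] = -2.589
df = n₁ + n₂ − 2 = 33
p-value = P(T ≥ -2.589) ≈ 0.993
Since p ≈ 0.993 > α = 0.01, fail to reject H0; the evidence is not statistically significant.

t = -2.589, df = 33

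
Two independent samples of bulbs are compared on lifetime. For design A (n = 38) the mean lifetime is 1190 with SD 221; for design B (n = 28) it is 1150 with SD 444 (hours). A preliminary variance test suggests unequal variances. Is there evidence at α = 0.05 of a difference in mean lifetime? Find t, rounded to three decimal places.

0.438

Let group 1 = design A, group 2 = design B. H0: μ_1 = μ_2; H1: μ_1 ≠ μ_2 (Welch's two-sample t-test, two-sided).
t = (x̄_1 − x̄_2)/√(s_1²/n_1 + s_2²/n_2) = (1190 − 1150)/√(221²/38 + 444²/28) = 0.438
Welch–Satterthwaite df ≈ 36.86
Two-sided p-value ≈ 0.6637
Since p ≈ 0.6637 > α = 0.05, fail to reject H0; the data do not provide sufficient evidence against H0.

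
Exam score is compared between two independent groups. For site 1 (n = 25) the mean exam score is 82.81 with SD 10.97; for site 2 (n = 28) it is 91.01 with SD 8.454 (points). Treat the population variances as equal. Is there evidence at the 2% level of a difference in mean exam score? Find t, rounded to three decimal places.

Let group 1 = site 1, group 2 = site 2. H0: μ_1 = μ_2; H1: μ_1 ≠ μ_2 (two-sample pooled-variance t-test, two-sided).
s_p² = [(25−1)·10.97² + (28−1)·8.454²]/(25+28−2) = 94.4681
t = (82.81 − 91.01)/√[94.4681·(1/25 + 1/28)] = -3.066
df = n₁ + n₂ − 2 = 51
Two-sided p-value ≈ 0.003
Since p ≈ 0.003 < α = 0.02, reject H0; the data support H1.

-3.066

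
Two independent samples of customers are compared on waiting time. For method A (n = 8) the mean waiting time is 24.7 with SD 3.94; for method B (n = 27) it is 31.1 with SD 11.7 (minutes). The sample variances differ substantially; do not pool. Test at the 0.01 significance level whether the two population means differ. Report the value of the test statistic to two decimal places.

-2.42

Let group 1 = method A, group 2 = method B. H0: μ_1 = μ_2; H1: μ_1 ≠ μ_2 (Welch's two-sample t-test, two-sided).
t = (x̄_1 − x̄_2)/√(s_1²/n_1 + s_2²/n_2) = (24.7 − 31.1)/√(3.94²/8 + 11.7²/27) = -2.42
Welch–Satterthwaite df ≈ 32.19
Two-sided p-value ≈ 0.0215
Since p ≈ 0.0215 > α = 0.01, fail to reject H0; the data do not provide sufficient evidence against H0.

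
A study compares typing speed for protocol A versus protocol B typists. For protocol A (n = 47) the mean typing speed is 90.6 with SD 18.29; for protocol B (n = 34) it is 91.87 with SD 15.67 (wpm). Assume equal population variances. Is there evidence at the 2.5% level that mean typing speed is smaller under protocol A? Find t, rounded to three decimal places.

Let group 1 = protocol A, group 2 = protocol B. H0: μ_1 = μ_2; H1: μ_1 < μ_2 (two-sample pooled-variance t-test, left-tailed).
s_p² = [(47−1)·18.29² + (34−1)·15.67²]/(47+34−2) = 297.357
t = (90.6 − 91.87)/√[297.357·(1/47 + 1/34)] = -0.327
df = n₁ + n₂ − 2 = 79
p-value = P(T ≤ -0.327) ≈ 0.3722
Since p ≈ 0.3722 > α = 0.025, fail to reject H0; the evidence is not statistically significant.

-0.327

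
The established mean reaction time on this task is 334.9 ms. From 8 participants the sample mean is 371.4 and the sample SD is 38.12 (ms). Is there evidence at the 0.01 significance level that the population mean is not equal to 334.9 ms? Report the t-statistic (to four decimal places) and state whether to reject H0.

H0: μ = 334.9; H1: μ ≠ 334.9 (one-sample t-test, two-sided).
t = (x̄ − μ₀)/(s/√n) = (371.4 − 334.9)/(38.12/√8) = 2.7082
df = n − 1 = 7
Two-sided p-value ≈ 0.030
Since p ≈ 0.030 > α = 0.01, fail to reject H0; the evidence is not statistically significant.

t = 2.7082; fail to reject H0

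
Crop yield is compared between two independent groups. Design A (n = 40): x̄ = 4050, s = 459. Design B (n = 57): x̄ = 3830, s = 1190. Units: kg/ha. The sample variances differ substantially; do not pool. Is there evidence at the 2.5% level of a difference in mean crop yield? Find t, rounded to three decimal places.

Let group 1 = design A, group 2 = design B. H0: μ_1 = μ_2; H1: μ_1 ≠ μ_2 (Welch's two-sample t-test, two-sided).
t = (x̄_1 − x̄_2)/√(s_1²/n_1 + s_2²/n_2) = (4050 − 3830)/√(459²/40 + 1190²/57) = 1.268
Welch–Satterthwaite df ≈ 77.27
Two-sided p-value ≈ 0.2087
Since p ≈ 0.2087 > α = 0.025, fail to reject H0; the evidence is not statistically significant.

1.268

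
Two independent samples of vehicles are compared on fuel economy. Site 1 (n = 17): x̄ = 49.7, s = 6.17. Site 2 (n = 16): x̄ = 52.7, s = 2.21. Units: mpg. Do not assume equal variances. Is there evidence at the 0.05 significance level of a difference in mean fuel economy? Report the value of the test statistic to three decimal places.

-1.881

Let group 1 = site 1, group 2 = site 2. H0: μ_1 = μ_2; H1: μ_1 ≠ μ_2 (Welch's two-sample t-test, two-sided).
t = (x̄_1 − x̄_2)/√(s_1²/n_1 + s_2²/n_2) = (49.7 − 52.7)/√(6.17²/17 + 2.21²/16) = -1.881
Welch–Satterthwaite df ≈ 20.26
Two-sided p-value ≈ 0.0745
Since p ≈ 0.0745 > α = 0.05, fail to reject H0; the evidence is not statistically significant.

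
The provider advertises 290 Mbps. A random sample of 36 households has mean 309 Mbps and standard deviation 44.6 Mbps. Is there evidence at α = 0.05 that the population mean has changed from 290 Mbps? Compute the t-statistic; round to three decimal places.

2.556

H0: μ = 290; H1: μ ≠ 290 (one-sample t-test, two-sided).
t = (x̄ − μ₀)/(s/√n) = (309 − 290)/(44.6/√36) = 2.556
df = n − 1 = 35
Two-sided p-value ≈ 0.0151
Since p ≈ 0.0151 < α = 0.05, reject H0; the evidence is statistically significant.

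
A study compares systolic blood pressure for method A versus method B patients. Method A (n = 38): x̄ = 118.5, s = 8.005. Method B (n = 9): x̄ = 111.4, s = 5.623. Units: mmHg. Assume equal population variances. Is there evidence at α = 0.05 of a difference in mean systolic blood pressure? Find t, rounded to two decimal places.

2.51

Let group 1 = method A, group 2 = method B. H0: μ_1 = μ_2; H1: μ_1 ≠ μ_2 (two-sample pooled-variance t-test, two-sided).
s_p² = [(38−1)·8.005² + (9−1)·5.623²]/(38+9−2) = 58.309
t = (118.5 − 111.4)/√[58.309·(1/38 + 1/9)] = 2.51
df = n₁ + n₂ − 2 = 45
Two-sided p-value ≈ 0.016
Since p ≈ 0.016 < α = 0.05, reject H0; the data support H1.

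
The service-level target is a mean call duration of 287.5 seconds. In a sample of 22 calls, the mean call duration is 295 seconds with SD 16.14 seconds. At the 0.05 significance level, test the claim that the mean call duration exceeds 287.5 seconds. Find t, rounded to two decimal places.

H0: μ = 287.5; H1: μ > 287.5 (one-sample t-test, right-tailed).
t = (x̄ − μ₀)/(s/√n) = (295 − 287.5)/(16.14/√22) = 2.18
df = n − 1 = 21
p-value = P(T ≥ 2.18) ≈ 0.020
Since p ≈ 0.020 < α = 0.05, reject H0; the data support H1.

2.18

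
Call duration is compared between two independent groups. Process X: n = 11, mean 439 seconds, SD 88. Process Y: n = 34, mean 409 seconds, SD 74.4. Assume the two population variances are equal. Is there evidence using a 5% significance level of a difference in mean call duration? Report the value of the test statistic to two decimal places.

Let group 1 = process X, group 2 = process Y. H0: μ_1 = μ_2; H1: μ_1 ≠ μ_2 (two-sample pooled-variance t-test, two-sided).
s_p² = [(11−1)·88² + (34−1)·74.4²]/(11+34−2) = 6049
t = (439 − 409)/√[6049·(1/11 + 1/34)] = 1.11
df = n₁ + n₂ − 2 = 43
Two-sided p-value ≈ 0.2723
Since p ≈ 0.2723 > α = 0.05, fail to reject H0; the evidence is not statistically significant.

1.11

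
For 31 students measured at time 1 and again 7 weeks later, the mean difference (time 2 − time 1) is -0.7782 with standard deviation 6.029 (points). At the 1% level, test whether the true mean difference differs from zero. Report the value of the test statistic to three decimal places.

-0.719

H0: μ_d = 0; H1: μ_d ≠ 0 (paired t-test on the differences, two-sided).
t = d̄/(s_d/√n) = -0.7782/(6.029/√31) = -0.719
df = n − 1 = 30
Two-sided p-value ≈ 0.478
Since p ≈ 0.478 > α = 0.01, fail to reject H0; the evidence is not statistically significant.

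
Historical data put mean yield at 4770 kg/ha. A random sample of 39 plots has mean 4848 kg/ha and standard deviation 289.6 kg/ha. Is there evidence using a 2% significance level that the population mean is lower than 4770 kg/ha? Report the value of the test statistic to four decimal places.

1.6820

H0: μ = 4770; H1: μ < 4770 (one-sample t-test, left-tailed).
t = (x̄ − μ₀)/(s/√n) = (4848 − 4770)/(289.6/√39) = 1.6820
df = n − 1 = 38
p-value = P(T ≤ 1.6820) ≈ 0.950
Since p ≈ 0.950 > α = 0.02, fail to reject H0; the data do not provide sufficient evidence against H0.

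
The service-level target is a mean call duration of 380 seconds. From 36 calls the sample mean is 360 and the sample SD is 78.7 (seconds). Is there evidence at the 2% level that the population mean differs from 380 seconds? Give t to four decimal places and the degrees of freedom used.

H0: μ = 380; H1: μ ≠ 380 (one-sample t-test, two-sided).
t = (x̄ − μ₀)/(s/√n) = (360 − 380)/(78.7/√36) = -1.5248
df = n − 1 = 35
Two-sided p-value ≈ 0.1363
Since p ≈ 0.1363 > α = 0.02, fail to reject H0; the data do not provide sufficient evidence against H0.

t = -1.5248, df = 35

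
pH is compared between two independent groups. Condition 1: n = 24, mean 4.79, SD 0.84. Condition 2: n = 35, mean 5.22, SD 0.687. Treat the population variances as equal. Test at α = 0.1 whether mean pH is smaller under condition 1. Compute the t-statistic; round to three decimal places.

Let group 1 = condition 1, group 2 = condition 2. H0: μ_1 = μ_2; H1: μ_1 < μ_2 (two-sample pooled-variance t-test, left-tailed).
s_p² = [(24−1)·0.84² + (35−1)·0.687²]/(24+35−2) = 0.566241
t = (4.79 − 5.22)/√[0.566241·(1/24 + 1/35)] = -2.156
df = n₁ + n₂ − 2 = 57
p-value = P(T ≤ -2.156) ≈ 0.018
Since p ≈ 0.018 < α = 0.1, reject H0; the data support H1.

-2.156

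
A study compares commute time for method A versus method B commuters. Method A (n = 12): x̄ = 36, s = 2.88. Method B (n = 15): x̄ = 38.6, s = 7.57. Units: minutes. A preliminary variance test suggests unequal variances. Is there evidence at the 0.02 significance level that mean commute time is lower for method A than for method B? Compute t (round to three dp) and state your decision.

t = -1.224; fail to reject H0

Let group 1 = method A, group 2 = method B. H0: μ_1 = μ_2; H1: μ_1 < μ_2 (Welch's two-sample t-test, left-tailed).
t = (x̄_1 − x̄_2)/√(s_1²/n_1 + s_2²/n_2) = (36 − 38.6)/√(2.88²/12 + 7.57²/15) = -1.224
Welch–Satterthwaite df ≈ 18.74
p-value = P(T ≤ -1.224) ≈ 0.118
Since p ≈ 0.118 > α = 0.02, fail to reject H0; the evidence is not statistically significant.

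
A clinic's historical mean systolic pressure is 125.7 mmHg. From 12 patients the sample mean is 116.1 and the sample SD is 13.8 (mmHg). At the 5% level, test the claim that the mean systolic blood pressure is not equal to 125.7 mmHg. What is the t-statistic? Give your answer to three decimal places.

H0: μ = 125.7; H1: μ ≠ 125.7 (one-sample t-test, two-sided).
t = (x̄ − μ₀)/(s/√n) = (116.1 − 125.7)/(13.8/√12) = -2.410
df = n − 1 = 11
Two-sided p-value ≈ 0.035
Since p ≈ 0.035 < α = 0.05, reject H0; the evidence is statistically significant.

-2.410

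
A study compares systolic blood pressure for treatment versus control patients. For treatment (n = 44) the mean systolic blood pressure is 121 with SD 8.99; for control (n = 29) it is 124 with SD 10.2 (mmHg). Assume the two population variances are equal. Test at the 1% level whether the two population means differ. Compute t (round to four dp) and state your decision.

Let group 1 = treatment, group 2 = control. H0: μ_1 = μ_2; H1: μ_1 ≠ μ_2 (two-sample pooled-variance t-test, two-sided).
s_p² = [(44−1)·8.99² + (29−1)·10.2²]/(44+29−2) = 89.9772
t = (121 − 124)/√[89.9772·(1/44 + 1/29)] = -1.3223
df = n₁ + n₂ − 2 = 71
Two-sided p-value ≈ 0.1903
Since p ≈ 0.1903 > α = 0.01, fail to reject H0; the evidence is not statistically significant.

t = -1.3223; fail to reject H0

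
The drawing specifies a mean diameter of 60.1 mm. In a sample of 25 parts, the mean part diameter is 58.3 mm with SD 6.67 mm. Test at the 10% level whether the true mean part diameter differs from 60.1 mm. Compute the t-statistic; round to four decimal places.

-1.3493

H0: μ = 60.1; H1: μ ≠ 60.1 (one-sample t-test, two-sided).
t = (x̄ − μ₀)/(s/√n) = (58.3 − 60.1)/(6.67/√25) = -1.3493
df = n − 1 = 24
Two-sided p-value ≈ 0.1898
Since p ≈ 0.1898 > α = 0.1, fail to reject H0; the evidence is not statistically significant.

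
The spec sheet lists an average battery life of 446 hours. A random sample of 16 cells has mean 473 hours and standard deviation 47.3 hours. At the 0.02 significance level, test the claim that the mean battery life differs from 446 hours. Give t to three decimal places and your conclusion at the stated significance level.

H0: μ = 446; H1: μ ≠ 446 (one-sample t-test, two-sided).
t = (x̄ − μ₀)/(s/√n) = (473 − 446)/(47.3/√16) = 2.283
df = n − 1 = 15
Two-sided p-value ≈ 0.0374
Since p ≈ 0.0374 > α = 0.02, fail to reject H0; the evidence is not statistically significant.

t = 2.283; fail to reject H0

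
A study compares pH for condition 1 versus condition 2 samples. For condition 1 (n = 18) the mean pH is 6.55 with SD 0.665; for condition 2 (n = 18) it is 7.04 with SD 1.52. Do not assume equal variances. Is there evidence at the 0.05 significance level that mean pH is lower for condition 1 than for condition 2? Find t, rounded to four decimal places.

-1.2530

Let group 1 = condition 1, group 2 = condition 2. H0: μ_1 = μ_2; H1: μ_1 < μ_2 (Welch's two-sample t-test, left-tailed).
t = (x̄_1 − x̄_2)/√(s_1²/n_1 + s_2²/n_2) = (6.55 − 7.04)/√(0.665²/18 + 1.52²/18) = -1.2530
Welch–Satterthwaite df ≈ 23.28
p-value = P(T ≤ -1.2530) ≈ 0.1113
Since p ≈ 0.1113 > α = 0.05, fail to reject H0; the data do not provide sufficient evidence against H0.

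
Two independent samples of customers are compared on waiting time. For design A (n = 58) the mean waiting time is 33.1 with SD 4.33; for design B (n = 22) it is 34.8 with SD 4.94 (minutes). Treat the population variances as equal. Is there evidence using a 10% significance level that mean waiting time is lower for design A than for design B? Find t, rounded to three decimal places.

Let group 1 = design A, group 2 = design B. H0: μ_1 = μ_2; H1: μ_1 < μ_2 (two-sample pooled-variance t-test, left-tailed).
s_p² = [(58−1)·4.33² + (22−1)·4.94²]/(58+22−2) = 20.2713
t = (33.1 − 34.8)/√[20.2713·(1/58 + 1/22)] = -1.508
df = n₁ + n₂ − 2 = 78
p-value = P(T ≤ -1.508) ≈ 0.068
Since p ≈ 0.068 < α = 0.1, reject H0; the data support H1.

-1.508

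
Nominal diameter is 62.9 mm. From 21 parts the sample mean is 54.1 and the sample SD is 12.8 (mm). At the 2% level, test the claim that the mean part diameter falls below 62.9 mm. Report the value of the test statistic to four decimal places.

H0: μ = 62.9; H1: μ < 62.9 (one-sample t-test, left-tailed).
t = (x̄ − μ₀)/(s/√n) = (54.1 − 62.9)/(12.8/√21) = -3.1505
df = n − 1 = 20
p-value = P(T ≤ -3.1505) ≈ 0.0025
Since p ≈ 0.0025 < α = 0.02, reject H0; the data support H1.

-3.1505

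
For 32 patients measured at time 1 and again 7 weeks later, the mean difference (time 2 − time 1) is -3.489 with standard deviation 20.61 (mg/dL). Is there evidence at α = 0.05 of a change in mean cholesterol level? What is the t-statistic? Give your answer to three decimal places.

-0.958

H0: μ_d = 0; H1: μ_d ≠ 0 (paired t-test on the differences, two-sided).
t = d̄/(s_d/√n) = -3.489/(20.61/√32) = -0.958
df = n − 1 = 31
Two-sided p-value ≈ 0.3457
Since p ≈ 0.3457 > α = 0.05, fail to reject H0; the evidence is not statistically significant.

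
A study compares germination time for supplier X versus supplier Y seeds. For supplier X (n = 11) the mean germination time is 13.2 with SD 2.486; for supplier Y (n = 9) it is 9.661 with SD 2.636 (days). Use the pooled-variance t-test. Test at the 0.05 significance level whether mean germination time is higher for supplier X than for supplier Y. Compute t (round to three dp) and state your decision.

Let group 1 = supplier X, group 2 = supplier Y. H0: μ_1 = μ_2; H1: μ_1 > μ_2 (two-sample pooled-variance t-test, right-tailed).
s_p² = [(11−1)·2.486² + (9−1)·2.636²]/(11+9−2) = 6.52166
t = (13.2 − 9.661)/√[6.52166·(1/11 + 1/9)] = 3.083
df = n₁ + n₂ − 2 = 18
p-value = P(T ≥ 3.083) ≈ 0.0032
Since p ≈ 0.0032 < α = 0.05, reject H0; the evidence is statistically significant.

t = 3.083; reject H0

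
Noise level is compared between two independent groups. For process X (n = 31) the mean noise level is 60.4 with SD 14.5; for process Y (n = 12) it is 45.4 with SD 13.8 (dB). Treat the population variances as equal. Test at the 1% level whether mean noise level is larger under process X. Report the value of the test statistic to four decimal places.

3.0819

Let group 1 = process X, group 2 = process Y. H0: μ_1 = μ_2; H1: μ_1 > μ_2 (two-sample pooled-variance t-test, right-tailed).
s_p² = [(31−1)·14.5² + (12−1)·13.8²]/(31+12−2) = 204.935
t = (60.4 − 45.4)/√[204.935·(1/31 + 1/12)] = 3.0819
df = n₁ + n₂ − 2 = 41
p-value = P(T ≥ 3.0819) ≈ 0.0018
Since p ≈ 0.0018 < α = 0.01, reject H0; the evidence is statistically significant.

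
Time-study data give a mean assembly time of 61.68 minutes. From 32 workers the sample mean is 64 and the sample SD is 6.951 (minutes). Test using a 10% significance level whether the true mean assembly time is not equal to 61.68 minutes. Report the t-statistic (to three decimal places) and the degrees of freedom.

H0: μ = 61.68; H1: μ ≠ 61.68 (one-sample t-test, two-sided).
t = (x̄ − μ₀)/(s/√n) = (64 − 61.68)/(6.951/√32) = 1.888
df = n − 1 = 31
Two-sided p-value ≈ 0.0684
Since p ≈ 0.0684 < α = 0.1, reject H0; the evidence is statistically significant.

t = 1.888, df = 31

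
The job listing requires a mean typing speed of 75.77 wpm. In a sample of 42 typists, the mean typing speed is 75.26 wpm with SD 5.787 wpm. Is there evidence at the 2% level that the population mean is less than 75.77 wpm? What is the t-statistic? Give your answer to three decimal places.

-0.571

H0: μ = 75.77; H1: μ < 75.77 (one-sample t-test, left-tailed).
t = (x̄ − μ₀)/(s/√n) = (75.26 − 75.77)/(5.787/√42) = -0.571
df = n − 1 = 41
p-value = P(T ≤ -0.571) ≈ 0.286
Since p ≈ 0.286 > α = 0.02, fail to reject H0; the evidence is not statistically significant.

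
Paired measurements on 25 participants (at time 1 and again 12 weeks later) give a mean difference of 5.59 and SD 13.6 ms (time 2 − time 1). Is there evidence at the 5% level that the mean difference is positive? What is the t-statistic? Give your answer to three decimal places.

H0: μ_d = 0; H1: μ_d > 0 (paired t-test on the differences, right-tailed).
t = d̄/(s_d/√n) = 5.59/(13.6/√25) = 2.055
df = n − 1 = 24
p-value = P(T ≥ 2.055) ≈ 0.025
Since p ≈ 0.025 < α = 0.05, reject H0; the evidence is statistically significant.

2.055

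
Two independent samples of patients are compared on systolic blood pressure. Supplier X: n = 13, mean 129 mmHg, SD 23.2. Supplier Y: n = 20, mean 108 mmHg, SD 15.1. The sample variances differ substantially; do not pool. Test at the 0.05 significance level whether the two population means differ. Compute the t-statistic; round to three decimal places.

2.890

Let group 1 = supplier X, group 2 = supplier Y. H0: μ_1 = μ_2; H1: μ_1 ≠ μ_2 (Welch's two-sample t-test, two-sided).
t = (x̄_1 − x̄_2)/√(s_1²/n_1 + s_2²/n_2) = (129 − 108)/√(23.2²/13 + 15.1²/20) = 2.890
Welch–Satterthwaite df ≈ 18.63
Two-sided p-value ≈ 0.0095
Since p ≈ 0.0095 < α = 0.05, reject H0; the evidence is statistically significant.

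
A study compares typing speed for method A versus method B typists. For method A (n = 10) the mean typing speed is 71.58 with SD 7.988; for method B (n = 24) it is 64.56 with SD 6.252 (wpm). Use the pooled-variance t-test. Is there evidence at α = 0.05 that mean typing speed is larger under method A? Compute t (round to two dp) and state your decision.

t = 2.75; reject H0

Let group 1 = method A, group 2 = method B. H0: μ_1 = μ_2; H1: μ_1 > μ_2 (two-sample pooled-variance t-test, right-tailed).
s_p² = [(10−1)·7.988² + (24−1)·6.252²]/(10+24−2) = 46.0402
t = (71.58 − 64.56)/√[46.0402·(1/10 + 1/24)] = 2.75
df = n₁ + n₂ − 2 = 32
p-value = P(T ≥ 2.75) ≈ 0.005
Since p ≈ 0.005 < α = 0.05, reject H0; the evidence is statistically significant.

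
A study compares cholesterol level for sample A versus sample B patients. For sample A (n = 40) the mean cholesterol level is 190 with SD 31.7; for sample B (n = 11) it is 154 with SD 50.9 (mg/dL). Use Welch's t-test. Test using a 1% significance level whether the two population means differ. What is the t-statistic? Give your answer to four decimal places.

2.2298

Let group 1 = sample A, group 2 = sample B. H0: μ_1 = μ_2; H1: μ_1 ≠ μ_2 (Welch's two-sample t-test, two-sided).
t = (x̄_1 − x̄_2)/√(s_1²/n_1 + s_2²/n_2) = (190 − 154)/√(31.7²/40 + 50.9²/11) = 2.2298
Welch–Satterthwaite df ≈ 12.21
Two-sided p-value ≈ 0.0453
Since p ≈ 0.0453 > α = 0.01, fail to reject H0; the data do not provide sufficient evidence against H0.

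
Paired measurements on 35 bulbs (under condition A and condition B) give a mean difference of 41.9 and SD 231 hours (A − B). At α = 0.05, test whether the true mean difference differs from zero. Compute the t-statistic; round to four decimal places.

1.0731

H0: μ_d = 0; H1: μ_d ≠ 0 (paired t-test on the differences, two-sided).
t = d̄/(s_d/√n) = 41.9/(231/√35) = 1.0731
df = n − 1 = 34
Two-sided p-value ≈ 0.291
Since p ≈ 0.291 > α = 0.05, fail to reject H0; the evidence is not statistically significant.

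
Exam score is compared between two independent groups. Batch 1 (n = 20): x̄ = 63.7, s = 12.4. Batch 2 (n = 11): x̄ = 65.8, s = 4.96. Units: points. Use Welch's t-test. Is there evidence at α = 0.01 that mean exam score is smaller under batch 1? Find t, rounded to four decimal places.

-0.6666

Let group 1 = batch 1, group 2 = batch 2. H0: μ_1 = μ_2; H1: μ_1 < μ_2 (Welch's two-sample t-test, left-tailed).
t = (x̄_1 − x̄_2)/√(s_1²/n_1 + s_2²/n_2) = (63.7 − 65.8)/√(12.4²/20 + 4.96²/11) = -0.6666
Welch–Satterthwaite df ≈ 27.28
p-value = P(T ≤ -0.6666) ≈ 0.255
Since p ≈ 0.255 > α = 0.01, fail to reject H0; the data do not provide sufficient evidence against H0.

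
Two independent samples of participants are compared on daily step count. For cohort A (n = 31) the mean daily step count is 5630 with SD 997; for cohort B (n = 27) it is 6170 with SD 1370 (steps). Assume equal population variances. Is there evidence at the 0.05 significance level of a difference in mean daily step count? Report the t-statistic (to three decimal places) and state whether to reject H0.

Let group 1 = cohort A, group 2 = cohort B. H0: μ_1 = μ_2; H1: μ_1 ≠ μ_2 (two-sample pooled-variance t-test, two-sided).
s_p² = [(31−1)·997² + (27−1)·1370²]/(31+27−2) = 1403920
t = (5630 − 6170)/√[1403920·(1/31 + 1/27)] = -1.731
df = n₁ + n₂ − 2 = 56
Two-sided p-value ≈ 0.089
Since p ≈ 0.089 > α = 0.05, fail to reject H0; the data do not provide sufficient evidence against H0.

t = -1.731; fail to reject H0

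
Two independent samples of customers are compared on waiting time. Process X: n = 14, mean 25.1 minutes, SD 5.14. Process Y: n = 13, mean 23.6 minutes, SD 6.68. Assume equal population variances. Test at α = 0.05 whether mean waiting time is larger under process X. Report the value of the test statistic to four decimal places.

0.6568

Let group 1 = process X, group 2 = process Y. H0: μ_1 = μ_2; H1: μ_1 > μ_2 (two-sample pooled-variance t-test, right-tailed).
s_p² = [(14−1)·5.14² + (13−1)·6.68²]/(14+13−2) = 35.1569
t = (25.1 − 23.6)/√[35.1569·(1/14 + 1/13)] = 0.6568
df = n₁ + n₂ − 2 = 25
p-value = P(T ≥ 0.6568) ≈ 0.2587
Since p ≈ 0.2587 > α = 0.05, fail to reject H0; the evidence is not statistically significant.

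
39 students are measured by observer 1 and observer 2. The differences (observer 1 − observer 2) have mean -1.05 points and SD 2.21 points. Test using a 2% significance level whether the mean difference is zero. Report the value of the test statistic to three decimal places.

-2.967

H0: μ_d = 0; H1: μ_d ≠ 0 (paired t-test on the differences, two-sided).
t = d̄/(s_d/√n) = -1.05/(2.21/√39) = -2.967
df = n − 1 = 38
Two-sided p-value ≈ 0.0052
Since p ≈ 0.0052 < α = 0.02, reject H0; the evidence is statistically significant.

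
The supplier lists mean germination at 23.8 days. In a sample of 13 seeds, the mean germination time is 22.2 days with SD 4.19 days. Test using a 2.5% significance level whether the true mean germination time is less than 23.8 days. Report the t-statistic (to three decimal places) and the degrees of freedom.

H0: μ = 23.8; H1: μ < 23.8 (one-sample t-test, left-tailed).
t = (x̄ − μ₀)/(s/√n) = (22.2 − 23.8)/(4.19/√13) = -1.377
df = n − 1 = 12
p-value = P(T ≤ -1.377) ≈ 0.0969
Since p ≈ 0.0969 > α = 0.025, fail to reject H0; the data do not provide sufficient evidence against H0.

t = -1.377, df = 12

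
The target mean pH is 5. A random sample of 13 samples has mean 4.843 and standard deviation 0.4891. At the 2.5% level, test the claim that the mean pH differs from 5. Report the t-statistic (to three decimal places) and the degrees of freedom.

H0: μ = 5; H1: μ ≠ 5 (one-sample t-test, two-sided).
t = (x̄ − μ₀)/(s/√n) = (4.843 − 5)/(0.4891/√13) = -1.157
df = n − 1 = 12
Two-sided p-value ≈ 0.270
Since p ≈ 0.270 > α = 0.025, fail to reject H0; the data do not provide sufficient evidence against H0.

t = -1.157, df = 12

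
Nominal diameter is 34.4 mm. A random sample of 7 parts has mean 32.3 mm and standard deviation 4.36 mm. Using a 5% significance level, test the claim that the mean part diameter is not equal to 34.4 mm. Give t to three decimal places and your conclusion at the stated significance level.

H0: μ = 34.4; H1: μ ≠ 34.4 (one-sample t-test, two-sided).
t = (x̄ − μ₀)/(s/√n) = (32.3 − 34.4)/(4.36/√7) = -1.274
df = n − 1 = 6
Two-sided p-value ≈ 0.2497
Since p ≈ 0.2497 > α = 0.05, fail to reject H0; the data do not provide sufficient evidence against H0.

t = -1.274; fail to reject H0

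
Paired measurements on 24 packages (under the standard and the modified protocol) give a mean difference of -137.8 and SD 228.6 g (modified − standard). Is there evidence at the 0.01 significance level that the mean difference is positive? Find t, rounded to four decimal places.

-2.9531

H0: μ_d = 0; H1: μ_d > 0 (paired t-test on the differences, right-tailed).
t = d̄/(s_d/√n) = -137.8/(228.6/√24) = -2.9531
df = n − 1 = 23
p-value = P(T ≥ -2.9531) ≈ 0.9964
Since p ≈ 0.9964 > α = 0.01, fail to reject H0; the data do not provide sufficient evidence against H0.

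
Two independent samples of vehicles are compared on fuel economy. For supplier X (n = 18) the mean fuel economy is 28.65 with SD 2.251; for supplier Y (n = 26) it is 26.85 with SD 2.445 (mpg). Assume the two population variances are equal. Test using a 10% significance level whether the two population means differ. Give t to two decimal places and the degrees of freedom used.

t = 2.48, df = 42

Let group 1 = supplier X, group 2 = supplier Y. H0: μ_1 = μ_2; H1: μ_1 ≠ μ_2 (two-sample pooled-variance t-test, two-sided).
s_p² = [(18−1)·2.251² + (26−1)·2.445²]/(18+26−2) = 5.60928
t = (28.65 − 26.85)/√[5.60928·(1/18 + 1/26)] = 2.48
df = n₁ + n₂ − 2 = 42
Two-sided p-value ≈ 0.017
Since p ≈ 0.017 < α = 0.1, reject H0; the data support H1.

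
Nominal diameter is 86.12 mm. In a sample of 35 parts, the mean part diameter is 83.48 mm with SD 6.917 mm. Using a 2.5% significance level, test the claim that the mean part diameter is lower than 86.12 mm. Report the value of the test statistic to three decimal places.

H0: μ = 86.12; H1: μ < 86.12 (one-sample t-test, left-tailed).
t = (x̄ − μ₀)/(s/√n) = (83.48 − 86.12)/(6.917/√35) = -2.258
df = n − 1 = 34
p-value = P(T ≤ -2.258) ≈ 0.0152
Since p ≈ 0.0152 < α = 0.025, reject H0; the evidence is statistically significant.

-2.258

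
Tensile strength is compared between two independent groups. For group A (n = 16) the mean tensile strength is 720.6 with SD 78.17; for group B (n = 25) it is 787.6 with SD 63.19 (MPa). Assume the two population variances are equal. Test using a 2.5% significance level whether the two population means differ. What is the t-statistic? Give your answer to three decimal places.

-3.018

Let group 1 = group A, group 2 = group B. H0: μ_1 = μ_2; H1: μ_1 ≠ μ_2 (two-sample pooled-variance t-test, two-sided).
s_p² = [(16−1)·78.17² + (25−1)·63.19²]/(16+25−2) = 4807.43
t = (720.6 − 787.6)/√[4807.43·(1/16 + 1/25)] = -3.018
df = n₁ + n₂ − 2 = 39
Two-sided p-value ≈ 0.004
Since p ≈ 0.004 < α = 0.025, reject H0; the evidence is statistically significant.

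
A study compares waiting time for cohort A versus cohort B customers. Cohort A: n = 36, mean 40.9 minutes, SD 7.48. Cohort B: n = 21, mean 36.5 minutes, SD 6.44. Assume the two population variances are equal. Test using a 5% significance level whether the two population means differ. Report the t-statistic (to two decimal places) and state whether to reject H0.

Let group 1 = cohort A, group 2 = cohort B. H0: μ_1 = μ_2; H1: μ_1 ≠ μ_2 (two-sample pooled-variance t-test, two-sided).
s_p² = [(36−1)·7.48² + (21−1)·6.44²]/(36+21−2) = 50.6861
t = (40.9 − 36.5)/√[50.6861·(1/36 + 1/21)] = 2.25
df = n₁ + n₂ − 2 = 55
Two-sided p-value ≈ 0.0284
Since p ≈ 0.0284 < α = 0.05, reject H0; the evidence is statistically significant.

t = 2.25; reject H0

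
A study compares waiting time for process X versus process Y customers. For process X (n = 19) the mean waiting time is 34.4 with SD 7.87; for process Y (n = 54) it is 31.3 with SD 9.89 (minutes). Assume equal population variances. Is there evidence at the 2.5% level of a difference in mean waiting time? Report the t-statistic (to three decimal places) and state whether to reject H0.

t = 1.234; fail to reject H0

Let group 1 = process X, group 2 = process Y. H0: μ_1 = μ_2; H1: μ_1 ≠ μ_2 (two-sample pooled-variance t-test, two-sided).
s_p² = [(19−1)·7.87² + (54−1)·9.89²]/(19+54−2) = 88.717
t = (34.4 − 31.3)/√[88.717·(1/19 + 1/54)] = 1.234
df = n₁ + n₂ − 2 = 71
Two-sided p-value ≈ 0.221
Since p ≈ 0.221 > α = 0.025, fail to reject H0; the data do not provide sufficient evidence against H0.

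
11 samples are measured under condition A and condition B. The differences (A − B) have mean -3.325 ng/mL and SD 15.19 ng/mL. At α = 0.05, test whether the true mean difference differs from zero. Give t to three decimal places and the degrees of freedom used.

H0: μ_d = 0; H1: μ_d ≠ 0 (paired t-test on the differences, two-sided).
t = d̄/(s_d/√n) = -3.325/(15.19/√11) = -0.726
df = n − 1 = 10
Two-sided p-value ≈ 0.4845
Since p ≈ 0.4845 > α = 0.05, fail to reject H0; the evidence is not statistically significant.

t = -0.726, df = 10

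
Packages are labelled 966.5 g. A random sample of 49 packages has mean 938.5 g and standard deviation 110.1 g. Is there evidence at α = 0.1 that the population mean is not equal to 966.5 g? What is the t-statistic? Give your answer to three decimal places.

H0: μ = 966.5; H1: μ ≠ 966.5 (one-sample t-test, two-sided).
t = (x̄ − μ₀)/(s/√n) = (938.5 − 966.5)/(110.1/√49) = -1.780
df = n − 1 = 48
Two-sided p-value ≈ 0.0814
Since p ≈ 0.0814 < α = 0.1, reject H0; the data support H1.

-1.780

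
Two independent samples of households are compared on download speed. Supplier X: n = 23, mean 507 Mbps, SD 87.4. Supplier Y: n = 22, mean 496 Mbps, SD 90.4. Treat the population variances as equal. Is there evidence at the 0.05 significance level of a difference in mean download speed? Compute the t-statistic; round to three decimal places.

0.415

Let group 1 = supplier X, group 2 = supplier Y. H0: μ_1 = μ_2; H1: μ_1 ≠ μ_2 (two-sample pooled-variance t-test, two-sided).
s_p² = [(23−1)·87.4² + (22−1)·90.4²]/(23+22−2) = 7899.26
t = (507 − 496)/√[7899.26·(1/23 + 1/22)] = 0.415
df = n₁ + n₂ − 2 = 43
Two-sided p-value ≈ 0.680
Since p ≈ 0.680 > α = 0.05, fail to reject H0; the evidence is not statistically significant.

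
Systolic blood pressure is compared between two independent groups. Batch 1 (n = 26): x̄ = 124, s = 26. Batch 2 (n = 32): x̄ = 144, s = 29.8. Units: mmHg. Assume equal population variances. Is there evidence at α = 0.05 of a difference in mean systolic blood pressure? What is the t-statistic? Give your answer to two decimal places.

-2.69

Let group 1 = batch 1, group 2 = batch 2. H0: μ_1 = μ_2; H1: μ_1 ≠ μ_2 (two-sample pooled-variance t-test, two-sided).
s_p² = [(26−1)·26² + (32−1)·29.8²]/(26+32−2) = 793.379
t = (124 − 144)/√[793.379·(1/26 + 1/32)] = -2.69
df = n₁ + n₂ − 2 = 56
Two-sided p-value ≈ 0.0094
Since p ≈ 0.0094 < α = 0.05, reject H0; the evidence is statistically significant.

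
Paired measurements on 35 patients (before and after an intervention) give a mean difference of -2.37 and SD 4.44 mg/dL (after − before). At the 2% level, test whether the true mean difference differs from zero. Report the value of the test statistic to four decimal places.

-3.1579

H0: μ_d = 0; H1: μ_d ≠ 0 (paired t-test on the differences, two-sided).
t = d̄/(s_d/√n) = -2.37/(4.44/√35) = -3.1579
df = n − 1 = 34
Two-sided p-value ≈ 0.003
Since p ≈ 0.003 < α = 0.02, reject H0; the data support H1.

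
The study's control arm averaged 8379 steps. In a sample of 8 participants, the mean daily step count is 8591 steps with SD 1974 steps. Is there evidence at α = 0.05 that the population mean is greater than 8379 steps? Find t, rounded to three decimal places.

H0: μ = 8379; H1: μ > 8379 (one-sample t-test, right-tailed).
t = (x̄ − μ₀)/(s/√n) = (8591 − 8379)/(1974/√8) = 0.304
df = n − 1 = 7
p-value = P(T ≥ 0.304) ≈ 0.385
Since p ≈ 0.385 > α = 0.05, fail to reject H0; the evidence is not statistically significant.

0.304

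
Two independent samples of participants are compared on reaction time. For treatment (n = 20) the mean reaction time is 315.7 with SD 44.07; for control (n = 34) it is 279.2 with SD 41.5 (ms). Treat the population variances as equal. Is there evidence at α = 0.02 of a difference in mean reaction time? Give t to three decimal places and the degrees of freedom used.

Let group 1 = treatment, group 2 = control. H0: μ_1 = μ_2; H1: μ_1 ≠ μ_2 (two-sample pooled-variance t-test, two-sided).
s_p² = [(20−1)·44.07² + (34−1)·41.5²]/(20+34−2) = 1802.6
t = (315.7 − 279.2)/√[1802.6·(1/20 + 1/34)] = 3.051
df = n₁ + n₂ − 2 = 52
Two-sided p-value ≈ 0.004
Since p ≈ 0.004 < α = 0.02, reject H0; the evidence is statistically significant.

t = 3.051, df = 52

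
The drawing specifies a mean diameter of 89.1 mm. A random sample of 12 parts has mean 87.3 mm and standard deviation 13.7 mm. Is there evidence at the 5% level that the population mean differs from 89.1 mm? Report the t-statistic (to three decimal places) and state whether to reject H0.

t = -0.455; fail to reject H0

H0: μ = 89.1; H1: μ ≠ 89.1 (one-sample t-test, two-sided).
t = (x̄ − μ₀)/(s/√n) = (87.3 − 89.1)/(13.7/√12) = -0.455
df = n − 1 = 11
Two-sided p-value ≈ 0.6579
Since p ≈ 0.6579 > α = 0.05, fail to reject H0; the evidence is not statistically significant.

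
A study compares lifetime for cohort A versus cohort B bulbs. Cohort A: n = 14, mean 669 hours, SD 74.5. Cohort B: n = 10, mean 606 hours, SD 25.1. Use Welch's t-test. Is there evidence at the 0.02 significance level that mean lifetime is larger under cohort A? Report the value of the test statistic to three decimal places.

2.939

Let group 1 = cohort A, group 2 = cohort B. H0: μ_1 = μ_2; H1: μ_1 > μ_2 (Welch's two-sample t-test, right-tailed).
t = (x̄_1 − x̄_2)/√(s_1²/n_1 + s_2²/n_2) = (669 − 606)/√(74.5²/14 + 25.1²/10) = 2.939
Welch–Satterthwaite df ≈ 16.85
p-value = P(T ≥ 2.939) ≈ 0.005
Since p ≈ 0.005 < α = 0.02, reject H0; the data support H1.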